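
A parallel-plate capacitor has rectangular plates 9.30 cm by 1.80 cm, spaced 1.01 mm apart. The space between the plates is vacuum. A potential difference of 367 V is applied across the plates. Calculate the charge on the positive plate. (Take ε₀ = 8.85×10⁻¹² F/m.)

A = 9.30 × 1.80 cm² = 1.67×10⁻³ m².
C = ε₀A/d = 8.85×10⁻¹² × 1.67×10⁻³ / 1.01×10⁻³ = 1.47×10⁻¹¹ F.
Q = CV = 1.47×10⁻¹¹ × 367 = 5.38×10⁻⁹ C.

Q ≈ 5.38 nC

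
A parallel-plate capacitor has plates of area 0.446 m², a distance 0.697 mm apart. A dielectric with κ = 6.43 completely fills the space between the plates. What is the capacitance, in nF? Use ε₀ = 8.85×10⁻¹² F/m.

C ≈ 36.4 nF

C = κε₀A/d = 6.43 × 8.85×10⁻¹² × 0.446 / 6.97×10⁻⁴ = 3.64×10⁻⁸ F.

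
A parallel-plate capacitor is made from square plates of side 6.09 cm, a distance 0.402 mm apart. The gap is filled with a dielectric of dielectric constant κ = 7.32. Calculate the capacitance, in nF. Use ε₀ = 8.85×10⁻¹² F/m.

A = (6.09 cm)² = 3.71×10⁻³ m².
C = κε₀A/d = 7.32 × 8.85×10⁻¹² × 3.71×10⁻³ / 4.02×10⁻⁴ = 5.98×10⁻¹⁰ F.

C ≈ 0.598 nF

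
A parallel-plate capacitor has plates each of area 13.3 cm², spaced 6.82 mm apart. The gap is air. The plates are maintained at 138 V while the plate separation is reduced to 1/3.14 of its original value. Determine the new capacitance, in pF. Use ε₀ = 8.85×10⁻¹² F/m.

5.42 pF

A = 13.3 cm² = 1.33×10⁻³ m².
Initially C₁ = ε₀A/d = 8.85×10⁻¹² × 1.33×10⁻³ / 6.82×10⁻³ = 1.73×10⁻¹² F.
C = ε₀A/d scales as 1/d, so C₂/C₁ = d₁/d₂ = 3.14.
C₂ = 3.14 × 1.73×10⁻¹² = 5.42×10⁻¹² F.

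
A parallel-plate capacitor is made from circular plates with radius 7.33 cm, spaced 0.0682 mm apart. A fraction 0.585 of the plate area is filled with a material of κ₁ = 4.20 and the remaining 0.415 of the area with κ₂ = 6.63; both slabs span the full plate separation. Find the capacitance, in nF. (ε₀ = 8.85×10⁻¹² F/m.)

A = π(7.33 cm)² = 1.69×10⁻² m².
Side-by-side slabs ⇒ two capacitors in parallel, each spanning the full gap.
C₁ = κ₁ε₀A₁/d = 4.20 × 8.85×10⁻¹² × 9.87×10⁻³ / 6.82×10⁻⁵ = 5.38×10⁻⁹ F.
C₂ = κ₂ε₀A₂/d = 6.63 × 8.85×10⁻¹² × 7.00×10⁻³ / 6.82×10⁻⁵ = 6.03×10⁻⁹ F.
C = C₁ + C₂ = 1.14×10⁻⁸ F.

11.4 nF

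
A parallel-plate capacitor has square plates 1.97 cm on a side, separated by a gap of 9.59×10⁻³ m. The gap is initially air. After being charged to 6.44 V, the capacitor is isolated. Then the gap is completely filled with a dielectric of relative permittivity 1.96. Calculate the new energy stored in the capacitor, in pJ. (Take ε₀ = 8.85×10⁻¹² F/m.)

A = (1.97 cm)² = 3.88×10⁻⁴ m².
Initially C₁ = ε₀A/d = 8.85×10⁻¹² × 3.88×10⁻⁴ / 9.59×10⁻³ = 3.58×10⁻¹³ F.
U₁ = 7.43×10⁻¹² J.
Isolated ⇒ Q is held fixed. C₂ = 1.96 C₁ and U = Q²/(2C), so U₂/U₁ = C₁/C₂ = 0.510.
U₂ = 0.510 × 7.43×10⁻¹² = 3.79×10⁻¹² J.

U ≈ 3.79 pJ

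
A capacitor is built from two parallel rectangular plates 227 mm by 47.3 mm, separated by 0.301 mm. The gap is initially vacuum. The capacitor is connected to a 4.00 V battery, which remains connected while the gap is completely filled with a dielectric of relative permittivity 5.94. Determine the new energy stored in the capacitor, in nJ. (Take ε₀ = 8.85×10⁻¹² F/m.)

A = 227 × 47.3 mm² = 1.07×10⁻² m².
Initially C₁ = ε₀A/d = 8.85×10⁻¹² × 1.07×10⁻² / 3.01×10⁻⁴ = 3.16×10⁻¹⁰ F.
U₁ = 2.53×10⁻⁹ J.
Battery connected ⇒ V is held fixed. C₂ = 5.94 C₁ and U = ½CV², so U₂/U₁ = C₂/C₁ = 5.94.
U₂ = 5.94 × 2.53×10⁻⁹ = 1.50×10⁻⁸ J.

U ≈ 15.0 nJ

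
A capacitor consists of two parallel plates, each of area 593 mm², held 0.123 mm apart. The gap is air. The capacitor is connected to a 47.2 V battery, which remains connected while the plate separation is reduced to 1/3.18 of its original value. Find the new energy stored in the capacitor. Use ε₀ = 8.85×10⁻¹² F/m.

A = 593 mm² = 5.93×10⁻⁴ m².
Initially C₁ = ε₀A/d = 8.85×10⁻¹² × 5.93×10⁻⁴ / 1.23×10⁻⁴ = 4.27×10⁻¹¹ F.
U₁ = 4.75×10⁻⁸ J.
Battery connected ⇒ V is held fixed. C₂ = 3.18 C₁ and U = ½CV², so U₂/U₁ = C₂/C₁ = 3.18.
U₂ = 3.18 × 4.75×10⁻⁸ = 1.51×10⁻⁷ J.

U ≈ 151 nJ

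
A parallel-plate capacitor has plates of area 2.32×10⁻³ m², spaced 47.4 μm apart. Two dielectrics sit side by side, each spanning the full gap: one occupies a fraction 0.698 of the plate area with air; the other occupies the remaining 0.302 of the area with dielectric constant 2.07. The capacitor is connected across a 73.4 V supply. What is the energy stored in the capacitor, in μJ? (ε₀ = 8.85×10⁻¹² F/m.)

1.54 μJ

Side-by-side slabs ⇒ two capacitors in parallel, each spanning the full gap.
C₁ = κ₁ε₀A₁/d = 1.00 × 8.85×10⁻¹² × 1.62×10⁻³ / 4.74×10⁻⁵ = 3.02×10⁻¹⁰ F.
C₂ = κ₂ε₀A₂/d = 2.07 × 8.85×10⁻¹² × 7.01×10⁻⁴ / 4.74×10⁻⁵ = 2.71×10⁻¹⁰ F.
C = C₁ + C₂ = 5.73×10⁻¹⁰ F.
U = ½CV² = ½ × 5.73×10⁻¹⁰ × (73.4)² = 1.54×10⁻⁶ J.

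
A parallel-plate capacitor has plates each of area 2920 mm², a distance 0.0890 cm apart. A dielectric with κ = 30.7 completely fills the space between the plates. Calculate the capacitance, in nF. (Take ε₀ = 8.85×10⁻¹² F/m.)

0.891 nF

A = 2920 mm² = 2.92×10⁻³ m².
C = κε₀A/d = 30.7 × 8.85×10⁻¹² × 2.92×10⁻³ / 8.90×10⁻⁴ = 8.91×10⁻¹⁰ F.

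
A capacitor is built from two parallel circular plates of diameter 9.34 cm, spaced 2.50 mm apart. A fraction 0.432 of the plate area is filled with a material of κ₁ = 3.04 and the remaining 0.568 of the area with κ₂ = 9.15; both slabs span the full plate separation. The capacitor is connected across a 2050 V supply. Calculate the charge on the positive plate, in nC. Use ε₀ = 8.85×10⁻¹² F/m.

A = π(9.34/2 cm)² = 6.85×10⁻³ m².
Side-by-side slabs ⇒ two capacitors in parallel, each spanning the full gap.
C₁ = κ₁ε₀A₁/d = 3.04 × 8.85×10⁻¹² × 2.96×10⁻³ / 2.50×10⁻³ = 3.19×10⁻¹¹ F.
C₂ = κ₂ε₀A₂/d = 9.15 × 8.85×10⁻¹² × 3.89×10⁻³ / 2.50×10⁻³ = 1.26×10⁻¹⁰ F.
C = C₁ + C₂ = 1.58×10⁻¹⁰ F.
Q = CV = 1.58×10⁻¹⁰ × 2050 = 3.24×10⁻⁷ C.

Q ≈ 324 nC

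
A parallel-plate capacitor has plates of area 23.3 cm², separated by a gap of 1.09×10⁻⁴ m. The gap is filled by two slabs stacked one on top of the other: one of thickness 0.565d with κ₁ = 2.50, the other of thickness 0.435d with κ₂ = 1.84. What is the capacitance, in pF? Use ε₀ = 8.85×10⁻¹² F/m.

A = 23.3 cm² = 2.33×10⁻³ m².
Stacked slabs ⇒ two capacitors in series, each with the full plate area.
C₁ = κ₁ε₀A/d₁ = 2.50 × 8.85×10⁻¹² × 2.33×10⁻³ / 6.16×10⁻⁵ = 8.37×10⁻¹⁰ F.
C₂ = κ₂ε₀A/d₂ = 1.84 × 8.85×10⁻¹² × 2.33×10⁻³ / 4.74×10⁻⁵ = 8.00×10⁻¹⁰ F.
C = (1/C₁ + 1/C₂)⁻¹ = 4.09×10⁻¹⁰ F.

409 pF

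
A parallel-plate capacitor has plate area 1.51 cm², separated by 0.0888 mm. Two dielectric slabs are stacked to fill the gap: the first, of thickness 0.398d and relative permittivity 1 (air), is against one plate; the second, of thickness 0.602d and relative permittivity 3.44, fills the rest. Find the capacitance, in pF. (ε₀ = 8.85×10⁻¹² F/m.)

A = 1.51 cm² = 1.51×10⁻⁴ m².
Stacked slabs ⇒ two capacitors in series, each with the full plate area.
C₁ = κ₁ε₀A/d₁ = 1.00 × 8.85×10⁻¹² × 1.51×10⁻⁴ / 3.53×10⁻⁵ = 3.78×10⁻¹¹ F.
C₂ = κ₂ε₀A/d₂ = 3.44 × 8.85×10⁻¹² × 1.51×10⁻⁴ / 5.35×10⁻⁵ = 8.60×10⁻¹¹ F.
C = (1/C₁ + 1/C₂)⁻¹ = 2.63×10⁻¹¹ F.

C ≈ 26.3 pF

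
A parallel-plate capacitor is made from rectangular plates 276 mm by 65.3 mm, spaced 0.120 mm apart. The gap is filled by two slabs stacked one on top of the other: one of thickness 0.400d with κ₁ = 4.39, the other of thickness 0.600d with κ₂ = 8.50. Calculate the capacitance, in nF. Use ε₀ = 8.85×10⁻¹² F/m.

8.22 nF

A = 276 × 65.3 mm² = 1.80×10⁻² m².
Stacked slabs ⇒ two capacitors in series, each with the full plate area.
C₁ = κ₁ε₀A/d₁ = 4.39 × 8.85×10⁻¹² × 1.80×10⁻² / 4.80×10⁻⁵ = 1.46×10⁻⁸ F.
C₂ = κ₂ε₀A/d₂ = 8.50 × 8.85×10⁻¹² × 1.80×10⁻² / 7.20×10⁻⁵ = 1.88×10⁻⁸ F.
C = (1/C₁ + 1/C₂)⁻¹ = 8.22×10⁻⁹ F.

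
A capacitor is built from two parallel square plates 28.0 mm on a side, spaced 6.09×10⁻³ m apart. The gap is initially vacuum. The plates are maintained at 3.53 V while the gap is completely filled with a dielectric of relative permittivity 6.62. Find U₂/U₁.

U₂/U₁ ≈ 6.62

Battery connected ⇒ V is held fixed.
C₂ = 6.62 C₁ and U = ½CV², so U₂/U₁ = C₂/C₁ = 6.62.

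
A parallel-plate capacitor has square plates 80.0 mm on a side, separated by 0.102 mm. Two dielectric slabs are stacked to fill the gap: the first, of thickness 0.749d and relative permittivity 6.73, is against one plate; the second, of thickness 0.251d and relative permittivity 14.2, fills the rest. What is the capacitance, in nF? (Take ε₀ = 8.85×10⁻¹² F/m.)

A = (80.0 mm)² = 6.40×10⁻³ m².
Stacked slabs ⇒ two capacitors in series, each with the full plate area.
C₁ = κ₁ε₀A/d₁ = 6.73 × 8.85×10⁻¹² × 6.40×10⁻³ / 7.64×10⁻⁵ = 4.99×10⁻⁹ F.
C₂ = κ₂ε₀A/d₂ = 14.2 × 8.85×10⁻¹² × 6.40×10⁻³ / 2.56×10⁻⁵ = 3.14×10⁻⁸ F.
C = (1/C₁ + 1/C₂)⁻¹ = 4.31×10⁻⁹ F.

C ≈ 4.31 nF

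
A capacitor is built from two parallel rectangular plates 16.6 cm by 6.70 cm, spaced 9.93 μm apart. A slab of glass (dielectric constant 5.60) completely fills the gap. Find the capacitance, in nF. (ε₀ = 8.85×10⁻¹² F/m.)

A = 16.6 × 6.70 cm² = 1.11×10⁻² m².
C = κε₀A/d = 5.60 × 8.85×10⁻¹² × 1.11×10⁻² / 9.93×10⁻⁶ = 5.55×10⁻⁸ F.

55.5 nF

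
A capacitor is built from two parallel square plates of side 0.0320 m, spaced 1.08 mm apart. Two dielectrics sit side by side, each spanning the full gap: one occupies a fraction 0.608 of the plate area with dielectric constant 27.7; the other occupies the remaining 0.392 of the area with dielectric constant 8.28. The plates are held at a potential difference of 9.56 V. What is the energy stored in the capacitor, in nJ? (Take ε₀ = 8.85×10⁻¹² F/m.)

A = (0.0320 m)² = 1.02×10⁻³ m².
Side-by-side slabs ⇒ two capacitors in parallel, each spanning the full gap.
C₁ = κ₁ε₀A₁/d = 27.7 × 8.85×10⁻¹² × 6.23×10⁻⁴ / 1.08×10⁻³ = 1.41×10⁻¹⁰ F.
C₂ = κ₂ε₀A₂/d = 8.28 × 8.85×10⁻¹² × 4.01×10⁻⁴ / 1.08×10⁻³ = 2.72×10⁻¹¹ F.
C = C₁ + C₂ = 1.69×10⁻¹⁰ F.
U = ½CV² = ½ × 1.69×10⁻¹⁰ × (9.56)² = 7.70×10⁻⁹ J.

U ≈ 7.70 nJ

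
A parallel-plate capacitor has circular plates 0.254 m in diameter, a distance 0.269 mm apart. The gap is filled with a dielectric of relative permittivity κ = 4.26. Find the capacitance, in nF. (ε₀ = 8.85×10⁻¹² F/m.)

7.10 nF

A = π(0.254/2 m)² = 5.07×10⁻² m².
C = κε₀A/d = 4.26 × 8.85×10⁻¹² × 5.07×10⁻² / 2.69×10⁻⁴ = 7.10×10⁻⁹ F.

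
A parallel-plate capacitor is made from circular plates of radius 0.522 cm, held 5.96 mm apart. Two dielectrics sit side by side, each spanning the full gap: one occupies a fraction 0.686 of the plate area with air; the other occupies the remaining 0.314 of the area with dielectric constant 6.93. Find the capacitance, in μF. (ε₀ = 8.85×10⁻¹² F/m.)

3.64×10⁻⁷ μF

A = π(0.522 cm)² = 8.56×10⁻⁵ m².
Side-by-side slabs ⇒ two capacitors in parallel, each spanning the full gap.
C₁ = κ₁ε₀A₁/d = 1.00 × 8.85×10⁻¹² × 5.87×10⁻⁵ / 5.96×10⁻³ = 8.72×10⁻¹⁴ F.
C₂ = κ₂ε₀A₂/d = 6.93 × 8.85×10⁻¹² × 2.69×10⁻⁵ / 5.96×10⁻³ = 2.77×10⁻¹³ F.
C = C₁ + C₂ = 3.64×10⁻¹³ F.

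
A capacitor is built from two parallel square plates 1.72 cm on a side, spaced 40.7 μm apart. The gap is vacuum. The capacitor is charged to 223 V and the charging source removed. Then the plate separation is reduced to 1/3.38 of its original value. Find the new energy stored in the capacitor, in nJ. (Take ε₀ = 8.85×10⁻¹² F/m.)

U ≈ 473 nJ

A = (1.72 cm)² = 2.96×10⁻⁴ m².
Initially C₁ = ε₀A/d = 8.85×10⁻¹² × 2.96×10⁻⁴ / 4.07×10⁻⁵ = 6.43×10⁻¹¹ F.
U₁ = 1.60×10⁻⁶ J.
Isolated ⇒ Q is held fixed. C₂ = 3.38 C₁ and U = Q²/(2C), so U₂/U₁ = C₁/C₂ = 0.296.
U₂ = 0.296 × 1.60×10⁻⁶ = 4.73×10⁻⁷ J.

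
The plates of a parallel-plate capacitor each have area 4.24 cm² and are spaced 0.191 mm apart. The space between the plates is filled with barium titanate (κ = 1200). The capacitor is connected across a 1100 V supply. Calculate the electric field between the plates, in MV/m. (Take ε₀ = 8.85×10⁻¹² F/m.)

E ≈ 5.76 MV/m

E = V/d = 1100 / 1.91×10⁻⁴ = 5.76×10⁶ V/m.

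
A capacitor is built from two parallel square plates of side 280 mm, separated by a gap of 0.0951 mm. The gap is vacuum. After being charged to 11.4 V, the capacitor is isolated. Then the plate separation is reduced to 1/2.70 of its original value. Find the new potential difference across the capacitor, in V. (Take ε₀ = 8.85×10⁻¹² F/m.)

A = (280 mm)² = 7.84×10⁻² m².
Initially C₁ = ε₀A/d = 8.85×10⁻¹² × 7.84×10⁻² / 9.51×10⁻⁵ = 7.30×10⁻⁹ F.
V₁ = 11.4 V.
Isolated ⇒ Q is held fixed. C₂ = 2.70 C₁ and V = Q/C, so V₂/V₁ = C₁/C₂ = 0.370.
V₂ = 0.370 × 11.4 = 4.22 V.

V ≈ 4.22 V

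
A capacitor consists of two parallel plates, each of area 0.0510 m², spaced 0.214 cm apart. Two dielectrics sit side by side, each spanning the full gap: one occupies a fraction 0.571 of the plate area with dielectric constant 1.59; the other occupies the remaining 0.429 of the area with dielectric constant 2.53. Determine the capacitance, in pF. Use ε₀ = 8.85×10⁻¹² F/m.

420 pF

Side-by-side slabs ⇒ two capacitors in parallel, each spanning the full gap.
C₁ = κ₁ε₀A₁/d = 1.59 × 8.85×10⁻¹² × 2.91×10⁻² / 2.14×10⁻³ = 1.91×10⁻¹⁰ F.
C₂ = κ₂ε₀A₂/d = 2.53 × 8.85×10⁻¹² × 2.19×10⁻² / 2.14×10⁻³ = 2.29×10⁻¹⁰ F.
C = C₁ + C₂ = 4.20×10⁻¹⁰ F.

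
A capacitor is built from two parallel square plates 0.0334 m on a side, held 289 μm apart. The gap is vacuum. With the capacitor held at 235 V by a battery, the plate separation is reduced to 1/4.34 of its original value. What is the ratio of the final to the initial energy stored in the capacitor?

4.34

Battery connected ⇒ V is held fixed.
C₂ = 4.34 C₁ and U = ½CV², so U₂/U₁ = C₂/C₁ = 4.34.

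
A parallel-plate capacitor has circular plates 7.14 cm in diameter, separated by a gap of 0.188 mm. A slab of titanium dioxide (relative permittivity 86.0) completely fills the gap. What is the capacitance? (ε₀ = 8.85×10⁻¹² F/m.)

A = π(7.14/2 cm)² = 4.00×10⁻³ m².
C = κε₀A/d = 86.0 × 8.85×10⁻¹² × 4.00×10⁻³ / 1.88×10⁻⁴ = 1.62×10⁻⁸ F.

C ≈ 16.2 nF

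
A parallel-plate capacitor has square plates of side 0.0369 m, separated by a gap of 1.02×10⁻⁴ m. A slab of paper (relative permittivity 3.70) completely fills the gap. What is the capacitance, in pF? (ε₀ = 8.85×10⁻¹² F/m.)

A = (0.0369 m)² = 1.36×10⁻³ m².
C = κε₀A/d = 3.70 × 8.85×10⁻¹² × 1.36×10⁻³ / 1.02×10⁻⁴ = 4.37×10⁻¹⁰ F.

437 pF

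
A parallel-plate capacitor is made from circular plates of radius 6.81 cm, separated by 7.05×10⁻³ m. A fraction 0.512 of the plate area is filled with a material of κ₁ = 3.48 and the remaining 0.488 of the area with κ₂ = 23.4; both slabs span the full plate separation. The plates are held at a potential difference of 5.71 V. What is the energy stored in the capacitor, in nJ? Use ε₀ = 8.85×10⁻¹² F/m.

U ≈ 3.94 nJ

A = π(6.81 cm)² = 1.46×10⁻² m².
Side-by-side slabs ⇒ two capacitors in parallel, each spanning the full gap.
C₁ = κ₁ε₀A₁/d = 3.48 × 8.85×10⁻¹² × 7.46×10⁻³ / 7.05×10⁻³ = 3.26×10⁻¹¹ F.
C₂ = κ₂ε₀A₂/d = 23.4 × 8.85×10⁻¹² × 7.11×10⁻³ / 7.05×10⁻³ = 2.09×10⁻¹⁰ F.
C = C₁ + C₂ = 2.41×10⁻¹⁰ F.
U = ½CV² = ½ × 2.41×10⁻¹⁰ × (5.71)² = 3.94×10⁻⁹ J.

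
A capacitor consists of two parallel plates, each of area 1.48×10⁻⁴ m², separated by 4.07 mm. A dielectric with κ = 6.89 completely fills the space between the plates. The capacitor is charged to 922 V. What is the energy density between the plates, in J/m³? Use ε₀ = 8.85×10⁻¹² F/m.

1.56 J/m³

E = V/d = 922 / 4.07×10⁻³ = 2.27×10⁵ V/m.
u = ½κε₀E² = ½ × 6.89 × 8.85×10⁻¹² × (2.27×10⁵)² = 1.56 J/m³.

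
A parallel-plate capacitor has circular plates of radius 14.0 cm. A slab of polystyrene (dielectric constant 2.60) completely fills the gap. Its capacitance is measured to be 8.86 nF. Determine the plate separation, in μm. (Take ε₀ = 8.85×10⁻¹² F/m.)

A = π(14.0 cm)² = 6.16×10⁻² m².
d = κε₀A/C = 2.60 × 8.85×10⁻¹² × 6.16×10⁻² / 8.86×10⁻⁹ = 1.60×10⁻⁴ m.

d ≈ 160 μm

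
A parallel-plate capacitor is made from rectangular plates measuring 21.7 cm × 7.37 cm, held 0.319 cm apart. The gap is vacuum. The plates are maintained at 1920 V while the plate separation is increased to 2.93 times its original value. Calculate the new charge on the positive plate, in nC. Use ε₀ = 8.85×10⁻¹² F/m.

Q ≈ 29.1 nC

A = 21.7 × 7.37 cm² = 1.60×10⁻² m².
Initially C₁ = ε₀A/d = 8.85×10⁻¹² × 1.60×10⁻² / 3.19×10⁻³ = 4.44×10⁻¹¹ F.
Q₁ = 8.52×10⁻⁸ C.
Battery connected ⇒ V is held fixed. C₂ = 0.341 C₁ and Q = CV, so Q₂/Q₁ = C₂/C₁ = 0.341.
Q₂ = 0.341 × 8.52×10⁻⁸ = 2.91×10⁻⁸ C.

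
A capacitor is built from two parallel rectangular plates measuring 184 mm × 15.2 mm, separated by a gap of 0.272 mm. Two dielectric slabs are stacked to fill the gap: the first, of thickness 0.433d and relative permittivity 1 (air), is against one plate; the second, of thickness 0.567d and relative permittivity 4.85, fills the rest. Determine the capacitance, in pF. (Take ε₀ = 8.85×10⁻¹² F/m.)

A = 184 × 15.2 mm² = 2.80×10⁻³ m².
Stacked slabs ⇒ two capacitors in series, each with the full plate area.
C₁ = κ₁ε₀A/d₁ = 1.00 × 8.85×10⁻¹² × 2.80×10⁻³ / 1.18×10⁻⁴ = 2.10×10⁻¹⁰ F.
C₂ = κ₂ε₀A/d₂ = 4.85 × 8.85×10⁻¹² × 2.80×10⁻³ / 1.54×10⁻⁴ = 7.78×10⁻¹⁰ F.
C = (1/C₁ + 1/C₂)⁻¹ = 1.65×10⁻¹⁰ F.

C ≈ 165 pF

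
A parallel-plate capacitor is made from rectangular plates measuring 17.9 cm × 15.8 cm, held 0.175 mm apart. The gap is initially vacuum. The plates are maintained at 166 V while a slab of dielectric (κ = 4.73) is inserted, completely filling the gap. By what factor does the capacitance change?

4.73

C = κε₀A/d scales with κ, so C₂/C₁ = κ = 4.73.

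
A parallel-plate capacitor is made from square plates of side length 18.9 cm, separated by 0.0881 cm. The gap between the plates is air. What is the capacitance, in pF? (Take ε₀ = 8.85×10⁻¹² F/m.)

A = (18.9 cm)² = 3.57×10⁻² m².
C = ε₀A/d = 8.85×10⁻¹² × 3.57×10⁻² / 8.81×10⁻⁴ = 3.59×10⁻¹⁰ F.

359 pF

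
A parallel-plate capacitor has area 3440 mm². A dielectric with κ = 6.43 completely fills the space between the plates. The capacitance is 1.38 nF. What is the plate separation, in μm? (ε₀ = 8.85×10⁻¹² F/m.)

d ≈ 142 μm

A = 3440 mm² = 3.44×10⁻³ m².
d = κε₀A/C = 6.43 × 8.85×10⁻¹² × 3.44×10⁻³ / 1.38×10⁻⁹ = 1.42×10⁻⁴ m.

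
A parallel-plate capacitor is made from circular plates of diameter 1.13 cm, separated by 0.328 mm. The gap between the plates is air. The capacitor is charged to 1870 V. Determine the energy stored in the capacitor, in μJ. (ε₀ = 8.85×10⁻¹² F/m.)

U ≈ 4.73 μJ

A = π(1.13/2 cm)² = 1.00×10⁻⁴ m².
C = ε₀A/d = 8.85×10⁻¹² × 1.00×10⁻⁴ / 3.28×10⁻⁴ = 2.71×10⁻¹² F.
U = ½CV² = ½ × 2.71×10⁻¹² × (1870)² = 4.73×10⁻⁶ J.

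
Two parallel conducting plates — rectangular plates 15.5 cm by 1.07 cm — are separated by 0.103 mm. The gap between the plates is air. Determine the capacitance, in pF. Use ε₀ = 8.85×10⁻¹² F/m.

C ≈ 143 pF

A = 15.5 × 1.07 cm² = 1.66×10⁻³ m².
C = ε₀A/d = 8.85×10⁻¹² × 1.66×10⁻³ / 1.03×10⁻⁴ = 1.43×10⁻¹⁰ F.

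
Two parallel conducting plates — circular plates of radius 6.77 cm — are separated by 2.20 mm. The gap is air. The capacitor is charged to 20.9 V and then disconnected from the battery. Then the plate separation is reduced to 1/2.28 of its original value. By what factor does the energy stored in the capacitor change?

U₂/U₁ ≈ 0.439

Isolated ⇒ Q is held fixed.
C₂ = 2.28 C₁ and U = Q²/(2C), so U₂/U₁ = C₁/C₂ = 0.439.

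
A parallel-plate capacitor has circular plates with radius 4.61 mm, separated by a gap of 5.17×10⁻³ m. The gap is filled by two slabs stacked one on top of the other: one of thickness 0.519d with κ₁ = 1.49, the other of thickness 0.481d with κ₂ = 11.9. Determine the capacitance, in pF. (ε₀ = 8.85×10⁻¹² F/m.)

A = π(4.61 mm)² = 6.68×10⁻⁵ m².
Stacked slabs ⇒ two capacitors in series, each with the full plate area.
C₁ = κ₁ε₀A/d₁ = 1.49 × 8.85×10⁻¹² × 6.68×10⁻⁵ / 2.68×10⁻³ = 3.28×10⁻¹³ F.
C₂ = κ₂ε₀A/d₂ = 11.9 × 8.85×10⁻¹² × 6.68×10⁻⁵ / 2.49×10⁻³ = 2.83×10⁻¹² F.
C = (1/C₁ + 1/C₂)⁻¹ = 2.94×10⁻¹³ F.

C ≈ 0.294 pF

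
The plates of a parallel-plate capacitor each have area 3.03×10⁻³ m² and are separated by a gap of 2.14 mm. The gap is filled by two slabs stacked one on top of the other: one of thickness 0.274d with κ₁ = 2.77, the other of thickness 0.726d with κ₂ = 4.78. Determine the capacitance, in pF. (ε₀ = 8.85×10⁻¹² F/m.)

Stacked slabs ⇒ two capacitors in series, each with the full plate area.
C₁ = κ₁ε₀A/d₁ = 2.77 × 8.85×10⁻¹² × 3.03×10⁻³ / 5.86×10⁻⁴ = 1.27×10⁻¹⁰ F.
C₂ = κ₂ε₀A/d₂ = 4.78 × 8.85×10⁻¹² × 3.03×10⁻³ / 1.55×10⁻³ = 8.25×10⁻¹¹ F.
C = (1/C₁ + 1/C₂)⁻¹ = 5.00×10⁻¹¹ F.

50.0 pF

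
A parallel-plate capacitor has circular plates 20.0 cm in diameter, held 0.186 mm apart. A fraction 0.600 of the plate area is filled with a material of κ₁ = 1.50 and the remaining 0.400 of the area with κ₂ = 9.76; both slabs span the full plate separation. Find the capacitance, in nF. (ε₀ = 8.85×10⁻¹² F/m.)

C ≈ 7.18 nF

A = π(20.0/2 cm)² = 3.14×10⁻² m².
Side-by-side slabs ⇒ two capacitors in parallel, each spanning the full gap.
C₁ = κ₁ε₀A₁/d = 1.50 × 8.85×10⁻¹² × 1.88×10⁻² / 1.86×10⁻⁴ = 1.35×10⁻⁹ F.
C₂ = κ₂ε₀A₂/d = 9.76 × 8.85×10⁻¹² × 1.26×10⁻² / 1.86×10⁻⁴ = 5.84×10⁻⁹ F.
C = C₁ + C₂ = 7.18×10⁻⁹ F.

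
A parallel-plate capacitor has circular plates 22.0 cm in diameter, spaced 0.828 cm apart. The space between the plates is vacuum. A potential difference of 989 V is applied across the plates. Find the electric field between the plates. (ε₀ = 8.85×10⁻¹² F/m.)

E = V/d = 989 / 8.28×10⁻³ = 1.19×10⁵ V/m.

E ≈ 119 kV/m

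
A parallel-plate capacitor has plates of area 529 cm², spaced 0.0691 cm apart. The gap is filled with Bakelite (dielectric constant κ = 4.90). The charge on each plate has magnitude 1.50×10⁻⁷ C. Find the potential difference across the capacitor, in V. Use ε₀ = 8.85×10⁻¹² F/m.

A = 529 cm² = 5.29×10⁻² m².
C = κε₀A/d = 4.90 × 8.85×10⁻¹² × 5.29×10⁻² / 6.91×10⁻⁴ = 3.32×10⁻⁹ F.
V = Q/C = 1.50×10⁻⁷ / 3.32×10⁻⁹ = 45.2 V.

45.2 V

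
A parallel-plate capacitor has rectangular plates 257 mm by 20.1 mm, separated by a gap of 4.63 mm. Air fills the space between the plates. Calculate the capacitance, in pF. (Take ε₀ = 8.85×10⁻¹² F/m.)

9.87 pF

A = 257 × 20.1 mm² = 5.17×10⁻³ m².
C = ε₀A/d = 8.85×10⁻¹² × 5.17×10⁻³ / 4.63×10⁻³ = 9.87×10⁻¹² F.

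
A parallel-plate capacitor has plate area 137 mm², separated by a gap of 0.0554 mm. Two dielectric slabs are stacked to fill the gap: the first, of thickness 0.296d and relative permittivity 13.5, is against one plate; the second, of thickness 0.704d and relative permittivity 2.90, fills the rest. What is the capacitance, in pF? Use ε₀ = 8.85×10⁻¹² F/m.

A = 137 mm² = 1.37×10⁻⁴ m².
Stacked slabs ⇒ two capacitors in series, each with the full plate area.
C₁ = κ₁ε₀A/d₁ = 13.5 × 8.85×10⁻¹² × 1.37×10⁻⁴ / 1.64×10⁻⁵ = 9.98×10⁻¹⁰ F.
C₂ = κ₂ε₀A/d₂ = 2.90 × 8.85×10⁻¹² × 1.37×10⁻⁴ / 3.90×10⁻⁵ = 9.02×10⁻¹¹ F.
C = (1/C₁ + 1/C₂)⁻¹ = 8.27×10⁻¹¹ F.

82.7 pF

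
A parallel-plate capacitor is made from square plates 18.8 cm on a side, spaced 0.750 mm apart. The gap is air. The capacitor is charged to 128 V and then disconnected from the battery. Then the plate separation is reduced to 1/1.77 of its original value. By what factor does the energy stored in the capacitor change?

U₂/U₁ ≈ 0.565

Isolated ⇒ Q is held fixed.
C₂ = 1.77 C₁ and U = Q²/(2C), so U₂/U₁ = C₁/C₂ = 0.565.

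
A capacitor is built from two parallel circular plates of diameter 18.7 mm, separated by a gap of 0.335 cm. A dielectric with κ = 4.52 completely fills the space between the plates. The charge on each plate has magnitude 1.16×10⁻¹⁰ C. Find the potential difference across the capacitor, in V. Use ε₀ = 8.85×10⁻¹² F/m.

35.4 V

A = π(18.7/2 mm)² = 2.75×10⁻⁴ m².
C = κε₀A/d = 4.52 × 8.85×10⁻¹² × 2.75×10⁻⁴ / 3.35×10⁻³ = 3.28×10⁻¹² F.
V = Q/C = 1.16×10⁻¹⁰ / 3.28×10⁻¹² = 35.4 V.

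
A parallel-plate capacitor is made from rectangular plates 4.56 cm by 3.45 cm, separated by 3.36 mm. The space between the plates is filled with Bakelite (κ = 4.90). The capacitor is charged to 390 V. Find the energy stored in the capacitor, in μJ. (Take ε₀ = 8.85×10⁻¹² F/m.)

1.54 μJ

A = 4.56 × 3.45 cm² = 1.57×10⁻³ m².
C = κε₀A/d = 4.90 × 8.85×10⁻¹² × 1.57×10⁻³ / 3.36×10⁻³ = 2.03×10⁻¹¹ F.
U = ½CV² = ½ × 2.03×10⁻¹¹ × (390)² = 1.54×10⁻⁶ J.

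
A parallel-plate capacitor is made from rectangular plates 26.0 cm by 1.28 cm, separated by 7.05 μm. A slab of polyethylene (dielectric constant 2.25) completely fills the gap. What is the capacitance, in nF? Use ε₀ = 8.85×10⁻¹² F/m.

A = 26.0 × 1.28 cm² = 3.33×10⁻³ m².
C = κε₀A/d = 2.25 × 8.85×10⁻¹² × 3.33×10⁻³ / 7.05×10⁻⁶ = 9.40×10⁻⁹ F.

9.40 nF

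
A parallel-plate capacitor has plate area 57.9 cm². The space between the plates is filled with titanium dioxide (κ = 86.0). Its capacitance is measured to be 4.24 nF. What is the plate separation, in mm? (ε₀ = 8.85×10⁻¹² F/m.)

1.04 mm

A = 57.9 cm² = 5.79×10⁻³ m².
d = κε₀A/C = 86.0 × 8.85×10⁻¹² × 5.79×10⁻³ / 4.24×10⁻⁹ = 1.04×10⁻³ m.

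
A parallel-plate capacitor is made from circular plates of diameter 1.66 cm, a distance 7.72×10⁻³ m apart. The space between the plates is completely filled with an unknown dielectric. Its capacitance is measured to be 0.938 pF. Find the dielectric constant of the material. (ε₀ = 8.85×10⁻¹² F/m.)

κ ≈ 3.78

A = π(1.66/2 cm)² = 2.16×10⁻⁴ m².
κ = Cd/(ε₀A) = 9.38×10⁻¹³ × 7.72×10⁻³ / (8.85×10⁻¹² × 2.16×10⁻⁴) = 3.78.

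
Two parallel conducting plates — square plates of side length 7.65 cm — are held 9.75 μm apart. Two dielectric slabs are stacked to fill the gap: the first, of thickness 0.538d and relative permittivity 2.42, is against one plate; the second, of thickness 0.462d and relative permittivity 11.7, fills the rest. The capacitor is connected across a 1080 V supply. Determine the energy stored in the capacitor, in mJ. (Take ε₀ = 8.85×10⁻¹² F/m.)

A = (7.65 cm)² = 5.85×10⁻³ m².
Stacked slabs ⇒ two capacitors in series, each with the full plate area.
C₁ = κ₁ε₀A/d₁ = 2.42 × 8.85×10⁻¹² × 5.85×10⁻³ / 5.25×10⁻⁶ = 2.39×10⁻⁸ F.
C₂ = κ₂ε₀A/d₂ = 11.7 × 8.85×10⁻¹² × 5.85×10⁻³ / 4.50×10⁻⁶ = 1.35×10⁻⁷ F.
C = (1/C₁ + 1/C₂)⁻¹ = 2.03×10⁻⁸ F.
U = ½CV² = ½ × 2.03×10⁻⁸ × (1080)² = 1.18×10⁻² J.

U ≈ 11.8 mJ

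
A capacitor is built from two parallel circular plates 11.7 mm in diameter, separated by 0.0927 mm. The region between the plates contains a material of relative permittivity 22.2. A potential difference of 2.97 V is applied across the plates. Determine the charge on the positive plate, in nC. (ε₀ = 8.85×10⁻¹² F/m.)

A = π(11.7/2 mm)² = 1.08×10⁻⁴ m².
C = κε₀A/d = 22.2 × 8.85×10⁻¹² × 1.08×10⁻⁴ / 9.27×10⁻⁵ = 2.28×10⁻¹⁰ F.
Q = CV = 2.28×10⁻¹⁰ × 2.97 = 6.77×10⁻¹⁰ C.

0.677 nC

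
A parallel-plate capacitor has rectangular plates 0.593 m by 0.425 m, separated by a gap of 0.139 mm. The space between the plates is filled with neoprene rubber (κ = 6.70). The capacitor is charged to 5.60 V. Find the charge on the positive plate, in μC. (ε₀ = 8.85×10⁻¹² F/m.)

Q ≈ 0.602 μC

A = 0.593 × 0.425 m² = 0.252 m².
C = κε₀A/d = 6.70 × 8.85×10⁻¹² × 0.252 / 1.39×10⁻⁴ = 1.08×10⁻⁷ F.
Q = CV = 1.08×10⁻⁷ × 5.60 = 6.02×10⁻⁷ C.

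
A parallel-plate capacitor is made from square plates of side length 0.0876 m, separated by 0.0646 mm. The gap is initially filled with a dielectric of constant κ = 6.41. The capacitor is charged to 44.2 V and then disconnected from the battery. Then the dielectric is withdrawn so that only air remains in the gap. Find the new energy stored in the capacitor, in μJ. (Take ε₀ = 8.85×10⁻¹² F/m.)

A = (0.0876 m)² = 7.67×10⁻³ m².
Initially C₁ = κε₀A/d = 6.41 × 8.85×10⁻¹² × 7.67×10⁻³ / 6.46×10⁻⁵ = 6.74×10⁻⁹ F.
U₁ = 6.58×10⁻⁶ J.
Isolated ⇒ Q is held fixed. C₂ = 0.156 C₁ and U = Q²/(2C), so U₂/U₁ = C₁/C₂ = 6.41.
U₂ = 6.41 × 6.58×10⁻⁶ = 4.22×10⁻⁵ J.

U ≈ 42.2 μJ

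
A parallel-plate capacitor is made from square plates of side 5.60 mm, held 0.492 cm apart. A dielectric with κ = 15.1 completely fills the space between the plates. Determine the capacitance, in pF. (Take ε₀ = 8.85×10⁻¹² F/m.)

A = (5.60 mm)² = 3.14×10⁻⁵ m².
C = κε₀A/d = 15.1 × 8.85×10⁻¹² × 3.14×10⁻⁵ / 4.92×10⁻³ = 8.52×10⁻¹³ F.

0.852 pF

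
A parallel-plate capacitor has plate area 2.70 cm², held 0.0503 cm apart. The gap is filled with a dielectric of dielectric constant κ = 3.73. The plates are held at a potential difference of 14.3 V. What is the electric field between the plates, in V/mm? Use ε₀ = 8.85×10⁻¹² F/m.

E = V/d = 14.3 / 5.03×10⁻⁴ = 2.84×10⁴ V/m.

28.4 V/mm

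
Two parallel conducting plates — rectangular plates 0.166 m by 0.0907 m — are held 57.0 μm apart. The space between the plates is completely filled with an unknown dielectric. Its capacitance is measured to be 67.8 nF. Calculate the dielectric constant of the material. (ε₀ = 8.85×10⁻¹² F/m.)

29.0

A = 0.166 × 0.0907 m² = 1.51×10⁻² m².
κ = Cd/(ε₀A) = 6.78×10⁻⁸ × 5.70×10⁻⁵ / (8.85×10⁻¹² × 1.51×10⁻²) = 29.0.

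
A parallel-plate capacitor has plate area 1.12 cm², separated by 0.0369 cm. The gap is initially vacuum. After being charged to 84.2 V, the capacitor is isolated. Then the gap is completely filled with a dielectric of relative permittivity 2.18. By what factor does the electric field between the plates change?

Isolated ⇒ Q is held fixed.
V₂ = Q/C₂ = V₁/2.18; E = V/d, so E₂/E₁ = (V₂/V₁)(d₁/d₂) = 0.459.

E₂/E₁ ≈ 0.459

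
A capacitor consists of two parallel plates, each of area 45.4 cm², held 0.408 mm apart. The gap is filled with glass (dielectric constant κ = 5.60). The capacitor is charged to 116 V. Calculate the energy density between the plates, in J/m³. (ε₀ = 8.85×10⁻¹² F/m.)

E = V/d = 116 / 4.08×10⁻⁴ = 2.84×10⁵ V/m.
u = ½κε₀E² = ½ × 5.60 × 8.85×10⁻¹² × (2.84×10⁵)² = 2.00 J/m³.

u ≈ 2.00 J/m³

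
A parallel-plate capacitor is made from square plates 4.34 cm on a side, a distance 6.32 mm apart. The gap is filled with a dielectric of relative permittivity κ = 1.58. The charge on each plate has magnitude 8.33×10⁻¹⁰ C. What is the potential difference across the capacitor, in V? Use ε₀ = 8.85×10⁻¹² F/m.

A = (4.34 cm)² = 1.88×10⁻³ m².
C = κε₀A/d = 1.58 × 8.85×10⁻¹² × 1.88×10⁻³ / 6.32×10⁻³ = 4.17×10⁻¹² F.
V = Q/C = 8.33×10⁻¹⁰ / 4.17×10⁻¹² = 2.00×10² V.

V ≈ 200 V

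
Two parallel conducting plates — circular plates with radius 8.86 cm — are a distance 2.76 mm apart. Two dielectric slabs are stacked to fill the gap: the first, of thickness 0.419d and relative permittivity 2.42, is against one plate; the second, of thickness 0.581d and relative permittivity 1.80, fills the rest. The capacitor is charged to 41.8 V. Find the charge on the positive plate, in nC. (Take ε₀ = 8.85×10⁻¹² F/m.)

6.67 nC

A = π(8.86 cm)² = 2.47×10⁻² m².
Stacked slabs ⇒ two capacitors in series, each with the full plate area.
C₁ = κ₁ε₀A/d₁ = 2.42 × 8.85×10⁻¹² × 2.47×10⁻² / 1.16×10⁻³ = 4.57×10⁻¹⁰ F.
C₂ = κ₂ε₀A/d₂ = 1.80 × 8.85×10⁻¹² × 2.47×10⁻² / 1.60×10⁻³ = 2.45×10⁻¹⁰ F.
C = (1/C₁ + 1/C₂)⁻¹ = 1.59×10⁻¹⁰ F.
Q = CV = 1.59×10⁻¹⁰ × 41.8 = 6.67×10⁻⁹ C.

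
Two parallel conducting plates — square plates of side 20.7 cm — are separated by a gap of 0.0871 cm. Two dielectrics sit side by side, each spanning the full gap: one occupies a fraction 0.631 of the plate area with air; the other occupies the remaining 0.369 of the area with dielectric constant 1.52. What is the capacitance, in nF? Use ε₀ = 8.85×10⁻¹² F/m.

0.519 nF

A = (20.7 cm)² = 4.28×10⁻² m².
Side-by-side slabs ⇒ two capacitors in parallel, each spanning the full gap.
C₁ = κ₁ε₀A₁/d = 1.00 × 8.85×10⁻¹² × 2.70×10⁻² / 8.71×10⁻⁴ = 2.75×10⁻¹⁰ F.
C₂ = κ₂ε₀A₂/d = 1.52 × 8.85×10⁻¹² × 1.58×10⁻² / 8.71×10⁻⁴ = 2.44×10⁻¹⁰ F.
C = C₁ + C₂ = 5.19×10⁻¹⁰ F.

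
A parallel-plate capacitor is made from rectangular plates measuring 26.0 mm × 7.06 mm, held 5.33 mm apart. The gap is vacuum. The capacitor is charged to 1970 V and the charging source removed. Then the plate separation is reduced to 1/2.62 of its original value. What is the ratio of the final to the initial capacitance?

C₂/C₁ ≈ 2.62

C = ε₀A/d scales as 1/d, so C₂/C₁ = d₁/d₂ = 2.62.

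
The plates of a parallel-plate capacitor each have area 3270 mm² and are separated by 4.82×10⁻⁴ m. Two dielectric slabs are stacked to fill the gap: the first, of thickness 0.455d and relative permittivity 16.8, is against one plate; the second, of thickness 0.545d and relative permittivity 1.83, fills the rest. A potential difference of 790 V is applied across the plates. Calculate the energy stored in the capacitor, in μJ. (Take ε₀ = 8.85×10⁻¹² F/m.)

A = 3270 mm² = 3.27×10⁻³ m².
Stacked slabs ⇒ two capacitors in series, each with the full plate area.
C₁ = κ₁ε₀A/d₁ = 16.8 × 8.85×10⁻¹² × 3.27×10⁻³ / 2.19×10⁻⁴ = 2.22×10⁻⁹ F.
C₂ = κ₂ε₀A/d₂ = 1.83 × 8.85×10⁻¹² × 3.27×10⁻³ / 2.63×10⁻⁴ = 2.02×10⁻¹⁰ F.
C = (1/C₁ + 1/C₂)⁻¹ = 1.85×10⁻¹⁰ F.
U = ½CV² = ½ × 1.85×10⁻¹⁰ × (790)² = 5.77×10⁻⁵ J.

U ≈ 57.7 μJ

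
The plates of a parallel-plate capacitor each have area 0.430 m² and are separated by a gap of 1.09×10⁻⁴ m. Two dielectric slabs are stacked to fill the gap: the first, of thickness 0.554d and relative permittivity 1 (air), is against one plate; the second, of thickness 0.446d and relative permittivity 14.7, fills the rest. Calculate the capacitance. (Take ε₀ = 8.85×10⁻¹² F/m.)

59.7 nF

Stacked slabs ⇒ two capacitors in series, each with the full plate area.
C₁ = κ₁ε₀A/d₁ = 1.00 × 8.85×10⁻¹² × 0.430 / 6.04×10⁻⁵ = 6.30×10⁻⁸ F.
C₂ = κ₂ε₀A/d₂ = 14.7 × 8.85×10⁻¹² × 0.430 / 4.86×10⁻⁵ = 1.15×10⁻⁶ F.
C = (1/C₁ + 1/C₂)⁻¹ = 5.97×10⁻⁸ F.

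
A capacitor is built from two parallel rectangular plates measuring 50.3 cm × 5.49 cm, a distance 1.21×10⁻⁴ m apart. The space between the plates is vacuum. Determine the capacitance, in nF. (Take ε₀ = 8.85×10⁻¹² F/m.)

2.02 nF

A = 50.3 × 5.49 cm² = 2.76×10⁻² m².
C = ε₀A/d = 8.85×10⁻¹² × 2.76×10⁻² / 1.21×10⁻⁴ = 2.02×10⁻⁹ F.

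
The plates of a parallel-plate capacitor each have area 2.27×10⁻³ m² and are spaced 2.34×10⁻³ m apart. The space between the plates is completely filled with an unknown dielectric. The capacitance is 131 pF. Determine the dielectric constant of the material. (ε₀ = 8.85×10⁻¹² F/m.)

κ = Cd/(ε₀A) = 1.31×10⁻¹⁰ × 2.34×10⁻³ / (8.85×10⁻¹² × 2.27×10⁻³) = 15.3.

κ ≈ 15.3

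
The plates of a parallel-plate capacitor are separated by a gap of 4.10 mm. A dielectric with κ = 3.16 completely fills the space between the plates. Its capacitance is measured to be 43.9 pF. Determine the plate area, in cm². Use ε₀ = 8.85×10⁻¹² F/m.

64.4 cm²

A = Cd/(κε₀) = 4.39×10⁻¹¹ × 4.10×10⁻³ / (3.16 × 8.85×10⁻¹²) = 6.44×10⁻³ m².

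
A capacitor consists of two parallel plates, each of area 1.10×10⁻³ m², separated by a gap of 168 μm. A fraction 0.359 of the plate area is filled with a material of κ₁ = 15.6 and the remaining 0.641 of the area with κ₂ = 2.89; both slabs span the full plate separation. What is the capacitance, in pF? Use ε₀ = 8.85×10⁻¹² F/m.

Side-by-side slabs ⇒ two capacitors in parallel, each spanning the full gap.
C₁ = κ₁ε₀A₁/d = 15.6 × 8.85×10⁻¹² × 3.95×10⁻⁴ / 1.68×10⁻⁴ = 3.25×10⁻¹⁰ F.
C₂ = κ₂ε₀A₂/d = 2.89 × 8.85×10⁻¹² × 7.05×10⁻⁴ / 1.68×10⁻⁴ = 1.07×10⁻¹⁰ F.
C = C₁ + C₂ = 4.32×10⁻¹⁰ F.

C ≈ 432 pF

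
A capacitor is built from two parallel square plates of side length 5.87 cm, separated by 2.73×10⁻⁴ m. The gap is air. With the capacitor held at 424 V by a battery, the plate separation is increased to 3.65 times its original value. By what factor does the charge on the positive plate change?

Battery connected ⇒ V is held fixed.
C₂ = 0.274 C₁ and Q = CV, so Q₂/Q₁ = C₂/C₁ = 0.274.

Q₂/Q₁ ≈ 0.274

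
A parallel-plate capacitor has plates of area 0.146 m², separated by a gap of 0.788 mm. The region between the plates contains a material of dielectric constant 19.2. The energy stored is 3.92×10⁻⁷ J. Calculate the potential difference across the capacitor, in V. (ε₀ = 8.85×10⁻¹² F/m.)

V ≈ 4.99 V

C = κε₀A/d = 19.2 × 8.85×10⁻¹² × 0.146 / 7.88×10⁻⁴ = 3.15×10⁻⁸ F.
V = √(2U/C) = √(2 × 3.92×10⁻⁷ / 3.15×10⁻⁸) = 4.99 V.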